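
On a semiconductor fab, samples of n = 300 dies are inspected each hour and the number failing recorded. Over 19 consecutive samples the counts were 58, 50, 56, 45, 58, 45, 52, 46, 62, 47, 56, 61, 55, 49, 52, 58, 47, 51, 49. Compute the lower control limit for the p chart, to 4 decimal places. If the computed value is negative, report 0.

0.1091

p̄ = Σdᵢ / (k·n) = 997 / (19 × 300) = 0.17491
LCL = p̄ − 3·√(p̄(1−p̄)/n) = 0.17491 − 3 × 0.02193 = 0.10911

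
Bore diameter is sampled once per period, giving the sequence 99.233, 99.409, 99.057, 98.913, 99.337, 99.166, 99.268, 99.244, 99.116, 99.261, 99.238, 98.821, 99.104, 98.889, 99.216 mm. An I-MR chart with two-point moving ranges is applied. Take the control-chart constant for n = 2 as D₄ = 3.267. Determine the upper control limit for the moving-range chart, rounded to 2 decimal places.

0.68

Moving ranges: 0.176, 0.352, 0.144, 0.424, 0.171, 0.102, 0.024, 0.128, 0.145, 0.023, 0.417, 0.283, 0.215, 0.327; M̄R̄ = 2.9310 / 14 = 0.2094
UCL_MR = D₄·M̄R̄ = 3.267 × 0.2094 = 0.6840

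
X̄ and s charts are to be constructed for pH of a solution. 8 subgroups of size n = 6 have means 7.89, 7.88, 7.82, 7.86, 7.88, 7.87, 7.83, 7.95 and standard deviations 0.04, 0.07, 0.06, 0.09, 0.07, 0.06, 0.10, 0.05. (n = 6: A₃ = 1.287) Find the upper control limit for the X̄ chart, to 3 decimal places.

X̄̄ = (7.89 + 7.88 + 7.82 + 7.86 + 7.88 + 7.87 + 7.83 + 7.95) / 8 = 7.8725
s̄ = (0.04 + 0.07 + 0.06 + 0.09 + 0.07 + 0.06 + 0.10 + 0.05) / 8 = 0.0675
UCL = X̄̄ + A₃·s̄ = 7.8725 + 1.287 × 0.0675 = 7.9594

7.959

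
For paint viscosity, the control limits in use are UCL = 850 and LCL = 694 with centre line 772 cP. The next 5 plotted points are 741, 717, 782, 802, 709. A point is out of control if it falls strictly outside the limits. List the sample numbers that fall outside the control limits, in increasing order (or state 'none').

All 5 points lie within [694, 850].

none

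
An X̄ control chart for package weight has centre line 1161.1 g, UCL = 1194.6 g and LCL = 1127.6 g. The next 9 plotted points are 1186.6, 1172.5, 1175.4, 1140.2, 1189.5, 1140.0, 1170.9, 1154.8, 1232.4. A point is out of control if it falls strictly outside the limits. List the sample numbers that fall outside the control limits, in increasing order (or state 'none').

Compare each point to [1127.6, 1194.6]: sample 9 = 1232.4 > UCL.

9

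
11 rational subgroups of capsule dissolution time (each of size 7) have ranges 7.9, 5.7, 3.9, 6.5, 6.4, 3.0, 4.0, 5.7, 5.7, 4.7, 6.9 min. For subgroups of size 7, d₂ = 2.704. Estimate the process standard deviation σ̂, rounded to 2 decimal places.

2.03

R̄ = (7.9 + 5.7 + 3.9 + 6.5 + 6.4 + 3.0 + 4.0 + 5.7 + 5.7 + 4.7 + 6.9) / 11 = 5.4909
σ̂ = R̄ / d₂ = 5.4909 / 2.704 = 2.0307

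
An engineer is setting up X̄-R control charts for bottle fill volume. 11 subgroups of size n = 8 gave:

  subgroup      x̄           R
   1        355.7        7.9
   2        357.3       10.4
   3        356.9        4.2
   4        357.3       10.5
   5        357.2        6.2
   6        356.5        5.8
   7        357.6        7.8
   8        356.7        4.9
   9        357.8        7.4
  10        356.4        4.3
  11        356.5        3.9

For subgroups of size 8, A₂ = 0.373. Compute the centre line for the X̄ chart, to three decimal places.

356.900

X̄̄ = (355.7 + 357.3 + 356.9 + 357.3 + 357.2 + 356.5 + 357.6 + 356.7 + 357.8 + 356.4 + 356.5) / 11 = 3925.9000 / 11 = 356.9000
CL = X̄̄ = 356.9000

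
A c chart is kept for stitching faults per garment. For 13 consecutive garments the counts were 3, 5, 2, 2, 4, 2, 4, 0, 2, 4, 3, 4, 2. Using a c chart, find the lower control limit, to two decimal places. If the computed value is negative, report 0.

0.00

c̄ = (3 + 5 + 2 + 2 + 4 + 2 + 4 + 0 + 2 + 4 + 3 + 4 + 2) / 13 = 37 / 13 = 2.8462
LCL = c̄ − 3√c̄ = 2.8462 − 3 × 1.6871 = -2.2150 → 0 (cannot be negative)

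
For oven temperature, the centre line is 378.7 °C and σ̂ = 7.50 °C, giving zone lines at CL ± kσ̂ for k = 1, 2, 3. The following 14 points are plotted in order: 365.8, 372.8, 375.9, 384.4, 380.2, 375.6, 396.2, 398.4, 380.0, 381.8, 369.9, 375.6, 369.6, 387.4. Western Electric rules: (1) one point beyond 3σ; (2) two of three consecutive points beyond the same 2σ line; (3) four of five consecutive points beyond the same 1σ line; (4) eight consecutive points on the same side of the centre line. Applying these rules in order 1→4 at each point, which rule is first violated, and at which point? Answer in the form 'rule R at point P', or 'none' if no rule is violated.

Zone of each point (C = within 1σ̂, B = 1σ̂–2σ̂, A = 2σ̂–3σ̂, * = beyond 3σ̂; sign = side of CL): 1:-B, 2:-C, 3:-C, 4:+C, 5:+C, 6:-C, 7:+A, 8:+A, 9:+C, 10:+C, 11:-B, 12:-C, 13:-B, 14:+B
Rule 2 (two of three consecutive points beyond the same 2σ limit) is satisfied at point 8.

rule 2 at point 8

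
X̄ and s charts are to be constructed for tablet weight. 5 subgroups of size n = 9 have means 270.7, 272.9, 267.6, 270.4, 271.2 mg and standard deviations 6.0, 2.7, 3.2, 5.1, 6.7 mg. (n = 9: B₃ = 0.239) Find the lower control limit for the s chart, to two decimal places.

1.13

s̄ = (6.0 + 2.7 + 3.2 + 5.1 + 6.7) / 5 = 4.7400
LCL_s = B₃·s̄ = 0.239 × 4.7400 = 1.1329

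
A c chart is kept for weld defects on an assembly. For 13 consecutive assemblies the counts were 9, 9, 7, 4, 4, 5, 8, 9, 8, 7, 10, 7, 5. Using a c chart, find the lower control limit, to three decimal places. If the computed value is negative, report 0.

0.000

c̄ = (9 + 9 + 7 + 4 + 4 + 5 + 8 + 9 + 8 + 7 + 10 + 7 + 5) / 13 = 92 / 13 = 7.0769
LCL = c̄ − 3√c̄ = 7.0769 − 3 × 2.6602 = -0.9038 → 0 (cannot be negative)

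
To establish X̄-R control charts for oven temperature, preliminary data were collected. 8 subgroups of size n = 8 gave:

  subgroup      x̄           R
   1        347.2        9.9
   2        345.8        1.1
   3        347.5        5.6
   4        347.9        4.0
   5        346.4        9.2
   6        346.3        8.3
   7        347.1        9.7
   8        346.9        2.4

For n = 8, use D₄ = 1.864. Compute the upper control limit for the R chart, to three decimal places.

11.697

R̄ = (9.9 + 1.1 + 5.6 + 4.0 + 9.2 + 8.3 + 9.7 + 2.4) / 8 = 50.2000 / 8 = 6.2750
UCL_R = D₄·R̄ = 1.864 × 6.2750 = 11.6966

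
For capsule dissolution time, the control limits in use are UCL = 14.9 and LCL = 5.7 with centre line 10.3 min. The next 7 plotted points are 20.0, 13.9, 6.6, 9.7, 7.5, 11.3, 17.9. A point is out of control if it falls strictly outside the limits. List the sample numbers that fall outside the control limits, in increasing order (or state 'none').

Compare each point to [5.7, 14.9]: sample 1 = 20.0 > UCL; sample 7 = 17.9 > UCL.

1, 7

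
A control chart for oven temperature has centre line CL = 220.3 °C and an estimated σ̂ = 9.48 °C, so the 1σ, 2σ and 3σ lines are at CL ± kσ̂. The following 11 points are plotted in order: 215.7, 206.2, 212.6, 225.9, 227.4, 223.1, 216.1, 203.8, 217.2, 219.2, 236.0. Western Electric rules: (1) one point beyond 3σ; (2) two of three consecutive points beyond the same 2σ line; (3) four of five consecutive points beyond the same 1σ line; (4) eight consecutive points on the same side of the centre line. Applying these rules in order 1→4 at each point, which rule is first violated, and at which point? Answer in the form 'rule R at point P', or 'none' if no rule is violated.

Zone of each point (C = within 1σ̂, B = 1σ̂–2σ̂, A = 2σ̂–3σ̂, * = beyond 3σ̂; sign = side of CL): 1:-C, 2:-B, 3:-C, 4:+C, 5:+C, 6:+C, 7:-C, 8:-B, 9:-C, 10:-C, 11:+B
No rule fires across all 11 points.

none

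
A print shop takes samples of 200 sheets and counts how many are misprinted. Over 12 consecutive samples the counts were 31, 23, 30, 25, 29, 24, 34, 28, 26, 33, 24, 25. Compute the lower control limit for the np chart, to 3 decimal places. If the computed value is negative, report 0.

p̄ = Σdᵢ / (k·n) = 332 / (12 × 200) = 0.13833
LCL = np̄ − 3·√(np̄(1−p̄)) = 27.6667 − 3 × 4.8826 = 13.0190

13.019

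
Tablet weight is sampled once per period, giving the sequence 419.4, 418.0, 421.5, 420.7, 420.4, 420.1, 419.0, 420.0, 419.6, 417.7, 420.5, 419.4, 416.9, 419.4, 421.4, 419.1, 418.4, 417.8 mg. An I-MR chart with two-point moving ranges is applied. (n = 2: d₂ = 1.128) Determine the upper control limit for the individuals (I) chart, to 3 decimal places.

423.348

X̄ = (419.4 + 418.0 + 421.5 + 420.7 + 420.4 + 420.1 + 419.0 + 420.0 + 419.6 + 417.7 + 420.5 + 419.4 + 416.9 + 419.4 + 421.4 + 419.1 + 418.4 + 417.8) / 18 = 419.4056
Moving ranges: 1.4, 3.5, 0.8, 0.3, 0.3, 1.1, 1.0, 0.4, 1.9, 2.8, 1.1, 2.5, 2.5, 2.0, 2.3, 0.7, 0.6; M̄R̄ = 25.2000 / 17 = 1.4824
UCL = X̄ + 3·M̄R̄/d₂ = 419.4056 + 3 × 1.4824 / 1.128 = 423.3480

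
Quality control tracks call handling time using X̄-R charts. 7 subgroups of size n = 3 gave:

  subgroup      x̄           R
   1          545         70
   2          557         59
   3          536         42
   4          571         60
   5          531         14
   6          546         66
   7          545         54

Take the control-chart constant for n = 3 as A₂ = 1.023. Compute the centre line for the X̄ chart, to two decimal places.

X̄̄ = (545 + 557 + 536 + 571 + 531 + 546 + 545) / 7 = 3831.0000 / 7 = 547.2857
CL = X̄̄ = 547.2857

547.29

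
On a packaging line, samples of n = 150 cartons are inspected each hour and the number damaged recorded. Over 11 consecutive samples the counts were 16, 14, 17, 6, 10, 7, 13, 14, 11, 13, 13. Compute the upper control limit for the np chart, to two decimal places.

p̄ = Σdᵢ / (k·n) = 134 / (11 × 150) = 0.08121
UCL = np̄ + 3·√(np̄(1−p̄)) = 12.1818 + 3 × √(12.1818×0.91879) = 12.1818 + 3 × 3.3455 = 22.2184

22.22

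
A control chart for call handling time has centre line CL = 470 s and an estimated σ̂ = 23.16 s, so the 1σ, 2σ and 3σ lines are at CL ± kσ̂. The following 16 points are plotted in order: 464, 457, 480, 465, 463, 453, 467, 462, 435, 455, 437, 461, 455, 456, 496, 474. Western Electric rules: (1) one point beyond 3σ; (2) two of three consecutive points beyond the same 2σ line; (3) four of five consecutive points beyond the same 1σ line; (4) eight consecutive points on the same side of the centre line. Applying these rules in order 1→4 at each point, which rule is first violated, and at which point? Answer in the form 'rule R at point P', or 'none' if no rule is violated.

Zone of each point (C = within 1σ̂, B = 1σ̂–2σ̂, A = 2σ̂–3σ̂, * = beyond 3σ̂; sign = side of CL): 1:-C, 2:-C, 3:+C, 4:-C, 5:-C, 6:-C, 7:-C, 8:-C, 9:-B, 10:-C, 11:-B, 12:-C, 13:-C, 14:-C, 15:+B, 16:+C
Rule 4 (eight consecutive points on the same side of the centre line) is satisfied at point 11.

rule 4 at point 11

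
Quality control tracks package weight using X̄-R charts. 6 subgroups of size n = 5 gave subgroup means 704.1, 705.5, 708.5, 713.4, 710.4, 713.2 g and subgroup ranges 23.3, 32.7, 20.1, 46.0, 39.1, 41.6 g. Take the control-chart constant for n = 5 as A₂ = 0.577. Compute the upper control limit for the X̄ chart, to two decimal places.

728.69

X̄̄ = (704.1 + 705.5 + 708.5 + 713.4 + 710.4 + 713.2) / 6 = 4255.1000 / 6 = 709.1833
R̄ = (23.3 + 32.7 + 20.1 + 46.0 + 39.1 + 41.6) / 6 = 202.8000 / 6 = 33.8000
UCL = X̄̄ + A₂·R̄ = 709.1833 + 0.577 × 33.8000 = 728.6859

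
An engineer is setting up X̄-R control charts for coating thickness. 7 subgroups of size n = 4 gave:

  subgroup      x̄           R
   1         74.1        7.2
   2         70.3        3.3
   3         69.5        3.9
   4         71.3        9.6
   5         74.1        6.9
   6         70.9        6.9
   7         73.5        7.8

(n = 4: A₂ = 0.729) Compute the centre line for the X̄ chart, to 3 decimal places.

71.957

X̄̄ = (74.1 + 70.3 + 69.5 + 71.3 + 74.1 + 70.9 + 73.5) / 7 = 503.7000 / 7 = 71.9571
CL = X̄̄ = 71.9571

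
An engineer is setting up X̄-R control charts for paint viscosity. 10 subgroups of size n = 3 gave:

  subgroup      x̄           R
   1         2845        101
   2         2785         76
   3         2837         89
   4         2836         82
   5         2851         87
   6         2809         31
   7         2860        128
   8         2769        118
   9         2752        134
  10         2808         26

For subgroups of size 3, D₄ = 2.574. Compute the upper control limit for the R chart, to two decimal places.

R̄ = (101 + 76 + 89 + 82 + 87 + 31 + 128 + 118 + 134 + 26) / 10 = 872.0000 / 10 = 87.2000
UCL_R = D₄·R̄ = 2.574 × 87.2000 = 224.4528

224.45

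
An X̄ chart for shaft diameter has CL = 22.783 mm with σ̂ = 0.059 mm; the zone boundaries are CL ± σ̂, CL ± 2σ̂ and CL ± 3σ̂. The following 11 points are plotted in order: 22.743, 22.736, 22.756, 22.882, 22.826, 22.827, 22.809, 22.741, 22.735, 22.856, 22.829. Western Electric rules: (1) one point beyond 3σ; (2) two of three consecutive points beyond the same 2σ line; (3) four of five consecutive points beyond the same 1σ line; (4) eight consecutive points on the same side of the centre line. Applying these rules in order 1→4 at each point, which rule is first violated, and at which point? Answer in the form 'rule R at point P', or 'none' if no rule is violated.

Zone of each point (C = within 1σ̂, B = 1σ̂–2σ̂, A = 2σ̂–3σ̂, * = beyond 3σ̂; sign = side of CL): 1:-C, 2:-C, 3:-C, 4:+B, 5:+C, 6:+C, 7:+C, 8:-C, 9:-C, 10:+B, 11:+C
No rule fires across all 11 points.

none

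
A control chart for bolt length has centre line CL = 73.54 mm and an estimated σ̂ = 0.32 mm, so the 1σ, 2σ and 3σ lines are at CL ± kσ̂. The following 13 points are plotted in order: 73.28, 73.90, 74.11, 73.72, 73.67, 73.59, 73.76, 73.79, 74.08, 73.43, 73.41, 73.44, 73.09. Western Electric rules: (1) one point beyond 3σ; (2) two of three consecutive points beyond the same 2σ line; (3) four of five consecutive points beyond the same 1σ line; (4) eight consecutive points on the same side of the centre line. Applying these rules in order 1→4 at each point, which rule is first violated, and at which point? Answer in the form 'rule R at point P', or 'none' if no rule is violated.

Zone of each point (C = within 1σ̂, B = 1σ̂–2σ̂, A = 2σ̂–3σ̂, * = beyond 3σ̂; sign = side of CL): 1:-C, 2:+B, 3:+B, 4:+C, 5:+C, 6:+C, 7:+C, 8:+C, 9:+B, 10:-C, 11:-C, 12:-C, 13:-B
Rule 4 (eight consecutive points on the same side of the centre line) is satisfied at point 9.

rule 4 at point 9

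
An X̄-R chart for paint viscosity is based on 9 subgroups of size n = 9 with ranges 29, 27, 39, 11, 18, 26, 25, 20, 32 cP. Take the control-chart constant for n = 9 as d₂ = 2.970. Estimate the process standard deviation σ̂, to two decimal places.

8.49

R̄ = (29 + 27 + 39 + 11 + 18 + 26 + 25 + 20 + 32) / 9 = 25.2222
σ̂ = R̄ / d₂ = 25.2222 / 2.970 = 8.4923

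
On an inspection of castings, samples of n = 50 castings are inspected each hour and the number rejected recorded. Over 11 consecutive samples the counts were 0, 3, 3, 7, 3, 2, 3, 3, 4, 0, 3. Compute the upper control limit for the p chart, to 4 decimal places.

p̄ = Σdᵢ / (k·n) = 31 / (11 × 50) = 0.05636
UCL = p̄ + 3·√(p̄(1−p̄)/n) = 0.05636 + 3 × √(0.05636×0.94364/50) = 0.05636 + 3 × 0.03261 = 0.15421

0.1542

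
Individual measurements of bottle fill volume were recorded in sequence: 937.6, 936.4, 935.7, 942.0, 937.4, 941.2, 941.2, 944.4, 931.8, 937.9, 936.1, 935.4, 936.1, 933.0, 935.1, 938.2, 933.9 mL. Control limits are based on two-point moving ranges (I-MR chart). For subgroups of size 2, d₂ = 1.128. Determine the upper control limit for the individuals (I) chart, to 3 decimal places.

X̄ = (937.6 + 936.4 + 935.7 + 942.0 + 937.4 + 941.2 + 941.2 + 944.4 + 931.8 + 937.9 + 936.1 + 935.4 + 936.1 + 933.0 + 935.1 + 938.2 + 933.9) / 17 = 937.2588
Moving ranges: 1.2, 0.7, 6.3, 4.6, 3.8, 0.0, 3.2, 12.6, 6.1, 1.8, 0.7, 0.7, 3.1, 2.1, 3.1, 4.3; M̄R̄ = 54.3000 / 16 = 3.3937
UCL = X̄ + 3·M̄R̄/d₂ = 937.2588 + 3 × 3.3937 / 1.128 = 946.2848

946.285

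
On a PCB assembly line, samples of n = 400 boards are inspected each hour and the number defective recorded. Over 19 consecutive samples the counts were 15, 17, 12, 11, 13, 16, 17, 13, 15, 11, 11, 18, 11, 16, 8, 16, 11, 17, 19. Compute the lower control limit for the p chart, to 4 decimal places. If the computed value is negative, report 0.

0.0075

p̄ = Σdᵢ / (k·n) = 267 / (19 × 400) = 0.03513
LCL = p̄ − 3·√(p̄(1−p̄)/n) = 0.03513 − 3 × 0.00921 = 0.00751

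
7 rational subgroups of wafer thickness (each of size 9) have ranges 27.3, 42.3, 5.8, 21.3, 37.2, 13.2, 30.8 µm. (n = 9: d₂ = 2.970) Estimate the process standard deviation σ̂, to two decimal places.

8.56

R̄ = (27.3 + 42.3 + 5.8 + 21.3 + 37.2 + 13.2 + 30.8) / 7 = 25.4143
σ̂ = R̄ / d₂ = 25.4143 / 2.970 = 8.5570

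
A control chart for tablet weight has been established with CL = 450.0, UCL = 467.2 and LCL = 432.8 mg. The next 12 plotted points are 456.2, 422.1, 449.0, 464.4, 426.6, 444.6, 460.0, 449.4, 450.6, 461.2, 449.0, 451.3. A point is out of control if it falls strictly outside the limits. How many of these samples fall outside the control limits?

2

Compare each point to [432.8, 467.2]: sample 2 = 422.1 < LCL; sample 5 = 426.6 < LCL.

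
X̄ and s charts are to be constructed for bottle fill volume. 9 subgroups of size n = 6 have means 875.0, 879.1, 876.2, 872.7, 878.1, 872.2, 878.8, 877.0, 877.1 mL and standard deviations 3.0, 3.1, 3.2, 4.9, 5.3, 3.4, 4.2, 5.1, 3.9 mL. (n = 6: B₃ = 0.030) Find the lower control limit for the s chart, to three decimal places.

s̄ = (3.0 + 3.1 + 3.2 + 4.9 + 5.3 + 3.4 + 4.2 + 5.1 + 3.9) / 9 = 4.0111
LCL_s = B₃·s̄ = 0.030 × 4.0111 = 0.1203

0.120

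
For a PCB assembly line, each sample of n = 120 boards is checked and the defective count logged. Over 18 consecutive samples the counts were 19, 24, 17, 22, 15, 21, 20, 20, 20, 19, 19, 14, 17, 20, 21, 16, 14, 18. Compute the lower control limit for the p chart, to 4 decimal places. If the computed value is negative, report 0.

p̄ = Σdᵢ / (k·n) = 336 / (18 × 120) = 0.15556
LCL = p̄ − 3·√(p̄(1−p̄)/n) = 0.15556 − 3 × 0.03309 = 0.05630

0.0563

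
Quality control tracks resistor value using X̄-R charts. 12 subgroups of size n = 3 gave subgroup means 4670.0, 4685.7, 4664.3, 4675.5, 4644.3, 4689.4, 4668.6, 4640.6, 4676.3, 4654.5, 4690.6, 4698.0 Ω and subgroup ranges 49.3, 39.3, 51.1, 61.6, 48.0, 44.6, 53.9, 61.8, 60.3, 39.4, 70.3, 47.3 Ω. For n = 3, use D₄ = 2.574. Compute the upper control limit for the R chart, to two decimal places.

134.47

R̄ = (49.3 + 39.3 + 51.1 + 61.6 + 48.0 + 44.6 + 53.9 + 61.8 + 60.3 + 39.4 + 70.3 + 47.3) / 12 = 626.9000 / 12 = 52.2417
UCL_R = D₄·R̄ = 2.574 × 52.2417 = 134.4700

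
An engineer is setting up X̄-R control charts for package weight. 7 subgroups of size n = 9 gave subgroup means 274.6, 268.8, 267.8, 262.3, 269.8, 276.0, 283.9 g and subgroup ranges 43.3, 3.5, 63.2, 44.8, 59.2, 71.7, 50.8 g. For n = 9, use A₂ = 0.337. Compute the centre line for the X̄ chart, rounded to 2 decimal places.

X̄̄ = (274.6 + 268.8 + 267.8 + 262.3 + 269.8 + 276.0 + 283.9) / 7 = 1903.2000 / 7 = 271.8857
CL = X̄̄ = 271.8857

271.89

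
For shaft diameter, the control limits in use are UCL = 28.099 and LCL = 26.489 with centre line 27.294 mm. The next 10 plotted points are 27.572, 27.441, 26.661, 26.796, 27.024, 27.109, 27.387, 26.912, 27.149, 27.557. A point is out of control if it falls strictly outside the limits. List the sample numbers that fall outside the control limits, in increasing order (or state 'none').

none

All 10 points lie within [26.489, 28.099].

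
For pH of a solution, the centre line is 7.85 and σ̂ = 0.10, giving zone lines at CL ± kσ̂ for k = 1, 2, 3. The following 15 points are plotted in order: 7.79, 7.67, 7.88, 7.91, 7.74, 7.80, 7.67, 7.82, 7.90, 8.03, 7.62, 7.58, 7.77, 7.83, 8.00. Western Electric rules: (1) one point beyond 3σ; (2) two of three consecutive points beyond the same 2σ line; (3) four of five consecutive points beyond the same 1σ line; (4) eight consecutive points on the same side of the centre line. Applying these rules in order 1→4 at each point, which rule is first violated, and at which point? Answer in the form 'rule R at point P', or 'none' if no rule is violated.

rule 2 at point 12

Zone of each point (C = within 1σ̂, B = 1σ̂–2σ̂, A = 2σ̂–3σ̂, * = beyond 3σ̂; sign = side of CL): 1:-C, 2:-B, 3:+C, 4:+C, 5:-B, 6:-C, 7:-B, 8:-C, 9:+C, 10:+B, 11:-A, 12:-A, 13:-C, 14:-C, 15:+B
Rule 2 (two of three consecutive points beyond the same 2σ limit) is satisfied at point 12.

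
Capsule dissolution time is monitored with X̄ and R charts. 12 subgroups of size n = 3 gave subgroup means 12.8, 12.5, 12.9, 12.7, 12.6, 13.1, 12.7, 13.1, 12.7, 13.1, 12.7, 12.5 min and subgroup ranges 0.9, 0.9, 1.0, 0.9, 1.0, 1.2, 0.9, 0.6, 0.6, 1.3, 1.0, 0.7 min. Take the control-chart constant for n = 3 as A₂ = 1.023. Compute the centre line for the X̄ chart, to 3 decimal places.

X̄̄ = (12.8 + 12.5 + 12.9 + 12.7 + 12.6 + 13.1 + 12.7 + 13.1 + 12.7 + 13.1 + 12.7 + 12.5) / 12 = 153.4000 / 12 = 12.7833
CL = X̄̄ = 12.7833

12.783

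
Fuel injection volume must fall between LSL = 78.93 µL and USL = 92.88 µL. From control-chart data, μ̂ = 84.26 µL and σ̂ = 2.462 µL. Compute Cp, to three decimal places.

0.944

Cp = (USL − LSL) / (6σ̂) = (92.88 − 78.93) / (6 × 2.462) = 13.9500 / 14.7720 = 0.9444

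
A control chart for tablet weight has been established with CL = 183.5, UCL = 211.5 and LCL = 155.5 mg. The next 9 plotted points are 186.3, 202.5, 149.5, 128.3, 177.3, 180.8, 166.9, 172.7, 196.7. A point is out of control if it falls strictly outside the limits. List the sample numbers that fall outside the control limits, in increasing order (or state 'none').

3, 4

Compare each point to [155.5, 211.5]: sample 3 = 149.5 < LCL; sample 4 = 128.3 < LCL.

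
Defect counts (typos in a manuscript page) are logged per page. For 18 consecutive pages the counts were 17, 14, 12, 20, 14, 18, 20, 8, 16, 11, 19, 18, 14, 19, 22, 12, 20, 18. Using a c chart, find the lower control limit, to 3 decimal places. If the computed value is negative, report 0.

4.139

c̄ = (17 + 14 + 12 + 20 + 14 + 18 + 20 + 8 + 16 + 11 + 19 + 18 + 14 + 19 + 22 + 12 + 20 + 18) / 18 = 292 / 18 = 16.2222
LCL = c̄ − 3√c̄ = 16.2222 − 3 × 4.0277 = 4.1392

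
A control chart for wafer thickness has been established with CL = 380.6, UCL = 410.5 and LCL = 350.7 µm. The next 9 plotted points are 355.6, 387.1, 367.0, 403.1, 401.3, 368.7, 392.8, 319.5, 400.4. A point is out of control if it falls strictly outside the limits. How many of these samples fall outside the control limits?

1

Compare each point to [350.7, 410.5]: sample 8 = 319.5 < LCL.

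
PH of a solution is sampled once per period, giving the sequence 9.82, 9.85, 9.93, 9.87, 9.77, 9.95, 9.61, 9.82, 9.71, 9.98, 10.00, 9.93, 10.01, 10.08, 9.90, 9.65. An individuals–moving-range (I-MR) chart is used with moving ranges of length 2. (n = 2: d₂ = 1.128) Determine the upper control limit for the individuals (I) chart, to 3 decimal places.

10.231

X̄ = (9.82 + 9.85 + 9.93 + 9.87 + 9.77 + 9.95 + 9.61 + 9.82 + 9.71 + 9.98 + 10.00 + 9.93 + 10.01 + 10.08 + 9.90 + 9.65) / 16 = 9.8675
Moving ranges: 0.03, 0.08, 0.06, 0.10, 0.18, 0.34, 0.21, 0.11, 0.27, 0.02, 0.07, 0.08, 0.07, 0.18, 0.25; M̄R̄ = 2.0500 / 15 = 0.1367
UCL = X̄ + 3·M̄R̄/d₂ = 9.8675 + 3 × 0.1367 / 1.128 = 10.2310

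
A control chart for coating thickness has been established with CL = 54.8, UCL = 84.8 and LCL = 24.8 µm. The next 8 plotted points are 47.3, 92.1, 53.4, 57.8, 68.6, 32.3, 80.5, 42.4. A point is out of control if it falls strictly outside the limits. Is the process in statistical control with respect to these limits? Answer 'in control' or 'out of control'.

out of control

Compare each point to [24.8, 84.8]: sample 2 = 92.1 > UCL.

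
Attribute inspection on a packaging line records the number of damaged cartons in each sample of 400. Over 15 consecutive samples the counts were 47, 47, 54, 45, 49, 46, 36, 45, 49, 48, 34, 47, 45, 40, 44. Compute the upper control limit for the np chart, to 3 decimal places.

64.038

p̄ = Σdᵢ / (k·n) = 676 / (15 × 400) = 0.11267
UCL = np̄ + 3·√(np̄(1−p̄)) = 45.0667 + 3 × √(45.0667×0.88733) = 45.0667 + 3 × 6.3237 = 64.0378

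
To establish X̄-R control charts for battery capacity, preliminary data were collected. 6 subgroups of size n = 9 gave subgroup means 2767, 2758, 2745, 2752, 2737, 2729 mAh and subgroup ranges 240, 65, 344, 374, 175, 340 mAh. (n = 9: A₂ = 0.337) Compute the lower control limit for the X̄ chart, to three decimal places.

X̄̄ = (2767 + 2758 + 2745 + 2752 + 2737 + 2729) / 6 = 16488.0000 / 6 = 2748.0000
R̄ = (240 + 65 + 344 + 374 + 175 + 340) / 6 = 1538.0000 / 6 = 256.3333
LCL = X̄̄ − A₂·R̄ = 2748.0000 − 0.337 × 256.3333 = 2661.6157

2661.616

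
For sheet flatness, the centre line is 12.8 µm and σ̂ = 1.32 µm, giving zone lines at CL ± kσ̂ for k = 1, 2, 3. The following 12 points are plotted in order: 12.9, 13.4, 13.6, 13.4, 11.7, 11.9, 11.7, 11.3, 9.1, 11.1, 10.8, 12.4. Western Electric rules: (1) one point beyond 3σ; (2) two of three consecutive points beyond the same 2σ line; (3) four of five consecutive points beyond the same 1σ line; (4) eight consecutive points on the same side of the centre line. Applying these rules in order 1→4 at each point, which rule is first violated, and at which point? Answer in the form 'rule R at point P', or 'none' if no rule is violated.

Zone of each point (C = within 1σ̂, B = 1σ̂–2σ̂, A = 2σ̂–3σ̂, * = beyond 3σ̂; sign = side of CL): 1:+C, 2:+C, 3:+C, 4:+C, 5:-C, 6:-C, 7:-C, 8:-B, 9:-A, 10:-B, 11:-B, 12:-C
Rule 3 (four of five consecutive points beyond the same 1σ limit) is satisfied at point 11.

rule 3 at point 11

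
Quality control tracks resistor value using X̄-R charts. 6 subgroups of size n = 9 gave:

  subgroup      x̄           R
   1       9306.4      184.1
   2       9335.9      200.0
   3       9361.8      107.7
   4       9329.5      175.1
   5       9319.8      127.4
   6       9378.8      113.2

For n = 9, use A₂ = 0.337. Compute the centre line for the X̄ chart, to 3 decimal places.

9338.700

X̄̄ = (9306.4 + 9335.9 + 9361.8 + 9329.5 + 9319.8 + 9378.8) / 6 = 56032.2000 / 6 = 9338.7000
CL = X̄̄ = 9338.7000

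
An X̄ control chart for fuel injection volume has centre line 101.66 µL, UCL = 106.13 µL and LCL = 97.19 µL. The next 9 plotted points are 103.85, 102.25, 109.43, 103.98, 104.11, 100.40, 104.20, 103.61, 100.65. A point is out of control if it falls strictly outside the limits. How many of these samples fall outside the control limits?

Compare each point to [97.19, 106.13]: sample 3 = 109.43 > UCL.

1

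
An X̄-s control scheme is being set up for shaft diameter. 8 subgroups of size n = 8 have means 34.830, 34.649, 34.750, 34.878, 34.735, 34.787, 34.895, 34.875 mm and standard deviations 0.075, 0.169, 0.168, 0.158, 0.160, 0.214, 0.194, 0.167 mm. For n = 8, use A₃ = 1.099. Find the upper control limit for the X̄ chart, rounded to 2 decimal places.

X̄̄ = (34.830 + 34.649 + 34.750 + 34.878 + 34.735 + 34.787 + 34.895 + 34.875) / 8 = 34.7999
s̄ = (0.075 + 0.169 + 0.168 + 0.158 + 0.160 + 0.214 + 0.194 + 0.167) / 8 = 0.1631
UCL = X̄̄ + A₃·s̄ = 34.7999 + 1.099 × 0.1631 = 34.9791

34.98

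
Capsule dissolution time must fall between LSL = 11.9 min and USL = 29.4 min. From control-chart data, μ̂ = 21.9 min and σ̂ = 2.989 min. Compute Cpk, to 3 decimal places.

0.836

Cpu = (USL − μ̂) / (3σ̂) = (29.4 − 21.9) / (3 × 2.989) = 0.8364; Cpl = (μ̂ − LSL) / (3σ̂) = (21.9 − 11.9) / (3 × 2.989) = 1.1152; Cpk = min(Cpu, Cpl) = 0.8364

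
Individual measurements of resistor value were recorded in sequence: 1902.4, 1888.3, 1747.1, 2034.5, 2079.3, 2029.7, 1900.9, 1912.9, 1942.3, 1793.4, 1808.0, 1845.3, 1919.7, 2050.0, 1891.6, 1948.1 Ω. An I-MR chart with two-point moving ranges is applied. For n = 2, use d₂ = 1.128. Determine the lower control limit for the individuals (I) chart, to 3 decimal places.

X̄ = (1902.4 + 1888.3 + 1747.1 + 2034.5 + 2079.3 + 2029.7 + 1900.9 + 1912.9 + 1942.3 + 1793.4 + 1808.0 + 1845.3 + 1919.7 + 2050.0 + 1891.6 + 1948.1) / 16 = 1918.3438
Moving ranges: 14.1, 141.2, 287.4, 44.8, 49.6, 128.8, 12.0, 29.4, 148.9, 14.6, 37.3, 74.4, 130.3, 158.4, 56.5; M̄R̄ = 1327.7000 / 15 = 88.5133
LCL = X̄ − 3·M̄R̄/d₂ = 1918.3438 − 3 × 88.5133 / 1.128 = 1682.9359

1682.936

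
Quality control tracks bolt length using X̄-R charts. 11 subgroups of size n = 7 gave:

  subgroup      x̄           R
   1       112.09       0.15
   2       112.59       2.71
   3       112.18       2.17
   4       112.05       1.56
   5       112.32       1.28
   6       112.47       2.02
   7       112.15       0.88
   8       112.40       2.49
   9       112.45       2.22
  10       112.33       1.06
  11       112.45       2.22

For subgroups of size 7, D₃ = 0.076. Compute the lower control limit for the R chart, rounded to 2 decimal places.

0.13

R̄ = (0.15 + 2.71 + 2.17 + 1.56 + 1.28 + 2.02 + 0.88 + 2.49 + 2.22 + 1.06 + 2.22) / 11 = 18.7600 / 11 = 1.7055
LCL_R = D₃·R̄ = 0.076 × 1.7055 = 0.1296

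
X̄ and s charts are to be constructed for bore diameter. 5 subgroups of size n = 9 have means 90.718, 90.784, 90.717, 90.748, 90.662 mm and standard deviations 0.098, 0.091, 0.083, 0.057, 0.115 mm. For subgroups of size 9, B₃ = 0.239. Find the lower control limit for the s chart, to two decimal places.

0.02

s̄ = (0.098 + 0.091 + 0.083 + 0.057 + 0.115) / 5 = 0.0888
LCL_s = B₃·s̄ = 0.239 × 0.0888 = 0.0212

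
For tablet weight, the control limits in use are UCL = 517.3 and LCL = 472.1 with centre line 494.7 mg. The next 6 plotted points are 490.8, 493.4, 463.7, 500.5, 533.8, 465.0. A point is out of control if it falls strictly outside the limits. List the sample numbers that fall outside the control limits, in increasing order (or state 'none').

Compare each point to [472.1, 517.3]: sample 3 = 463.7 < LCL; sample 5 = 533.8 > UCL; sample 6 = 465.0 < LCL.

3, 5, 6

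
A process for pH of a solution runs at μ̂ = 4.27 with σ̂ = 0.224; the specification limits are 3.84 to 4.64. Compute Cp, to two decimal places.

0.60

Cp = (USL − LSL) / (6σ̂) = (4.64 − 3.84) / (6 × 0.224) = 0.8000 / 1.3440 = 0.5952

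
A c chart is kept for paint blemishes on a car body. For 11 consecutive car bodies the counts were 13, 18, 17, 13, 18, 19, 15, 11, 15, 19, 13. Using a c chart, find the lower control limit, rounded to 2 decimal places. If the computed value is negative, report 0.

c̄ = (13 + 18 + 17 + 13 + 18 + 19 + 15 + 11 + 15 + 19 + 13) / 11 = 171 / 11 = 15.5455
LCL = c̄ − 3√c̄ = 15.5455 − 3 × 3.9428 = 3.7171

3.72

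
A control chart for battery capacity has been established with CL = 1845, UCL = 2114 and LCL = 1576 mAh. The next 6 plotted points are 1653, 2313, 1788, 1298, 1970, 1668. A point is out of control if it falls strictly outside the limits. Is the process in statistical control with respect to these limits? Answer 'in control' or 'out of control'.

Compare each point to [1576, 2114]: sample 2 = 2313 > UCL; sample 4 = 1298 < LCL.

out of control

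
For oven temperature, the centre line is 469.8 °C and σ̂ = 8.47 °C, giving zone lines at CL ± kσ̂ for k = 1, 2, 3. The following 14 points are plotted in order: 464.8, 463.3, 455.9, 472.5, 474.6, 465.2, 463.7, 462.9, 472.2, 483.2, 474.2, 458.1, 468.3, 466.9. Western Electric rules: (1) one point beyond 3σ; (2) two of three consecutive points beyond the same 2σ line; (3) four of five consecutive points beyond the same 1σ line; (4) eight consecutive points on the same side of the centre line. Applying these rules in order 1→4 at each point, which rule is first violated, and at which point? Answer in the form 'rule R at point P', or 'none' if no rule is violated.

Zone of each point (C = within 1σ̂, B = 1σ̂–2σ̂, A = 2σ̂–3σ̂, * = beyond 3σ̂; sign = side of CL): 1:-C, 2:-C, 3:-B, 4:+C, 5:+C, 6:-C, 7:-C, 8:-C, 9:+C, 10:+B, 11:+C, 12:-B, 13:-C, 14:-C
No rule fires across all 14 points.

none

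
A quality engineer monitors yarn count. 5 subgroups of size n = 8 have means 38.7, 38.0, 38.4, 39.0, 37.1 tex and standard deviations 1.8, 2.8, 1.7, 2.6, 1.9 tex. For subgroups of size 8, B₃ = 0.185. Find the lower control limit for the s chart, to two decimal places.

0.40

s̄ = (1.8 + 2.8 + 1.7 + 2.6 + 1.9) / 5 = 2.1600
LCL_s = B₃·s̄ = 0.185 × 2.1600 = 0.3996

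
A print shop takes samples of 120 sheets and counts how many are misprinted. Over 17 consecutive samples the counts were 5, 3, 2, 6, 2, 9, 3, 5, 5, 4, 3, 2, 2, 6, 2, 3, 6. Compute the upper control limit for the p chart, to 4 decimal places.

0.0825

p̄ = Σdᵢ / (k·n) = 68 / (17 × 120) = 0.03333
UCL = p̄ + 3·√(p̄(1−p̄)/n) = 0.03333 + 3 × √(0.03333×0.96667/120) = 0.03333 + 3 × 0.01639 = 0.08249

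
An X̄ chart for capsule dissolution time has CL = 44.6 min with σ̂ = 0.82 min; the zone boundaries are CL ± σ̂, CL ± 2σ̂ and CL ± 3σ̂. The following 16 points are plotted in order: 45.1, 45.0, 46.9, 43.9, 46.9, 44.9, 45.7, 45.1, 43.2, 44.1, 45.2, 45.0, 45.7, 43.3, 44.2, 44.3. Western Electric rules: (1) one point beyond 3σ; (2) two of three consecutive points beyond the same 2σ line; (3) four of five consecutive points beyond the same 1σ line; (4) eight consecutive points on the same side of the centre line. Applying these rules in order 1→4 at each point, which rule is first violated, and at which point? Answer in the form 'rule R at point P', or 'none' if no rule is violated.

rule 2 at point 5

Zone of each point (C = within 1σ̂, B = 1σ̂–2σ̂, A = 2σ̂–3σ̂, * = beyond 3σ̂; sign = side of CL): 1:+C, 2:+C, 3:+A, 4:-C, 5:+A, 6:+C, 7:+B, 8:+C, 9:-B, 10:-C, 11:+C, 12:+C, 13:+B, 14:-B, 15:-C, 16:-C
Rule 2 (two of three consecutive points beyond the same 2σ limit) is satisfied at point 5.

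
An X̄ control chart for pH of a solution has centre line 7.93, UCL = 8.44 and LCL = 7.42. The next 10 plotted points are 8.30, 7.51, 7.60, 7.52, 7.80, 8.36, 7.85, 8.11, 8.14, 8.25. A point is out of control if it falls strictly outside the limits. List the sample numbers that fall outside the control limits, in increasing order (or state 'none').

none

All 10 points lie within [7.42, 8.44].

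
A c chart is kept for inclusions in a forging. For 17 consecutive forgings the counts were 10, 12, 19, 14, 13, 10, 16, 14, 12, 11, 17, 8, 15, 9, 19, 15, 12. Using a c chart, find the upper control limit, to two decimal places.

c̄ = (10 + 12 + 19 + 14 + 13 + 10 + 16 + 14 + 12 + 11 + 17 + 8 + 15 + 9 + 19 + 15 + 12) / 17 = 226 / 17 = 13.2941
UCL = c̄ + 3√c̄ = 13.2941 + 3 × √13.2941 = 13.2941 + 3 × 3.6461 = 24.2324

24.23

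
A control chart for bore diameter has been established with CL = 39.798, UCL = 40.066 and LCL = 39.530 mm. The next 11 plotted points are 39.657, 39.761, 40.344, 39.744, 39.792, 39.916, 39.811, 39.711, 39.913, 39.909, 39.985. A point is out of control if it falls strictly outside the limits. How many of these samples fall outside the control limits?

1

Compare each point to [39.530, 40.066]: sample 3 = 40.344 > UCL.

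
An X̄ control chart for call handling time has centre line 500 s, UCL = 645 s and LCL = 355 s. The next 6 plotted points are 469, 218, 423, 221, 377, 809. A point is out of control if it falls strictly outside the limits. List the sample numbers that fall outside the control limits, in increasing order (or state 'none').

2, 4, 6

Compare each point to [355, 645]: sample 2 = 218 < LCL; sample 4 = 221 < LCL; sample 6 = 809 > UCL.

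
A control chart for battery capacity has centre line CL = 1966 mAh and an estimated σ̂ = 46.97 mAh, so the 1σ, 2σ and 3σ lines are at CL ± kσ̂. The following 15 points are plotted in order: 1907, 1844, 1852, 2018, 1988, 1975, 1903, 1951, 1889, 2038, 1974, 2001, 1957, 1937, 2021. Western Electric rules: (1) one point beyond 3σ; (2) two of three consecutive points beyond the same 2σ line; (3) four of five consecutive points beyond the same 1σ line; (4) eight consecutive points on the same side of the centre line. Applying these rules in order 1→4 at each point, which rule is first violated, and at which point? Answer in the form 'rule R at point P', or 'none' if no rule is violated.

Zone of each point (C = within 1σ̂, B = 1σ̂–2σ̂, A = 2σ̂–3σ̂, * = beyond 3σ̂; sign = side of CL): 1:-B, 2:-A, 3:-A, 4:+B, 5:+C, 6:+C, 7:-B, 8:-C, 9:-B, 10:+B, 11:+C, 12:+C, 13:-C, 14:-C, 15:+B
Rule 2 (two of three consecutive points beyond the same 2σ limit) is satisfied at point 3.

rule 2 at point 3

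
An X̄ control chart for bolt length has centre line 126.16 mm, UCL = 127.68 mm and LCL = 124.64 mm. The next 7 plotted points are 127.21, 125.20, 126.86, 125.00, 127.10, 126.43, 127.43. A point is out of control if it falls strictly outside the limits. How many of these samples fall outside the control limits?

0

All 7 points lie within [124.64, 127.68].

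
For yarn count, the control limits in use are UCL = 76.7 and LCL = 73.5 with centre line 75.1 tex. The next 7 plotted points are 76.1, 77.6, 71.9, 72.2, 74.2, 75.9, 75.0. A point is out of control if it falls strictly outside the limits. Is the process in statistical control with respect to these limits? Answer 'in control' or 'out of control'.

out of control

Compare each point to [73.5, 76.7]: sample 2 = 77.6 > UCL; sample 3 = 71.9 < LCL; sample 4 = 72.2 < LCL.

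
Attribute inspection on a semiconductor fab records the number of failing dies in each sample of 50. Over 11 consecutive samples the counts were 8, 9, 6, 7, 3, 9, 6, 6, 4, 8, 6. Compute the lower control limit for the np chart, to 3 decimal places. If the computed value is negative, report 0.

0.000

p̄ = Σdᵢ / (k·n) = 72 / (11 × 50) = 0.13091
LCL = np̄ − 3·√(np̄(1−p̄)) = 6.5455 − 3 × 2.3851 = -0.6098 → 0 (negative, so LCL = 0)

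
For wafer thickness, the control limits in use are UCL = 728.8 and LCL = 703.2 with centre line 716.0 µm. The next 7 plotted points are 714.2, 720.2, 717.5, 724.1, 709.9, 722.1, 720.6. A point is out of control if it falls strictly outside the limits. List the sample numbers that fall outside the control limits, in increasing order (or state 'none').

none

All 7 points lie within [703.2, 728.8].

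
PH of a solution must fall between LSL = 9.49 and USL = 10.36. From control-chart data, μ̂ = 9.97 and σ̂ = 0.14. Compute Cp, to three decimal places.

Cp = (USL − LSL) / (6σ̂) = (10.36 − 9.49) / (6 × 0.14) = 0.8700 / 0.8400 = 1.0357

1.036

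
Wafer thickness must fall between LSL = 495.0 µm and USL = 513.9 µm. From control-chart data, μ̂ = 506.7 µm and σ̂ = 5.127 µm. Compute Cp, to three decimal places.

0.614

Cp = (USL − LSL) / (6σ̂) = (513.9 − 495.0) / (6 × 5.127) = 18.9000 / 30.7620 = 0.6144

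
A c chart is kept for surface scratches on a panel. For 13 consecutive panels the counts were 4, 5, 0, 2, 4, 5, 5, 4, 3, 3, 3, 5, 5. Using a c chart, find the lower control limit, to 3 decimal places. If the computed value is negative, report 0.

c̄ = (4 + 5 + 0 + 2 + 4 + 5 + 5 + 4 + 3 + 3 + 3 + 5 + 5) / 13 = 48 / 13 = 3.6923
LCL = c̄ − 3√c̄ = 3.6923 − 3 × 1.9215 = -2.0723 → 0 (cannot be negative)

0.000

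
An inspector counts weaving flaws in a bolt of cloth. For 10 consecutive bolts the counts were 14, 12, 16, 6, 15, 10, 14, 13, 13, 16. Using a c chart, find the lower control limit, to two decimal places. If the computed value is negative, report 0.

c̄ = (14 + 12 + 16 + 6 + 15 + 10 + 14 + 13 + 13 + 16) / 10 = 129 / 10 = 12.9000
LCL = c̄ − 3√c̄ = 12.9000 − 3 × 3.5917 = 2.1250

2.13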